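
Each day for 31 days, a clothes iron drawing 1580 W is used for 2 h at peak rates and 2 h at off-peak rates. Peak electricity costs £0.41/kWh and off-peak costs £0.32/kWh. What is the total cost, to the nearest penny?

£71.51

Peak energy = 1.58 kW × 2 h × 31 = 97.96 kWh
Off-peak energy = 1.58 kW × 2 h × 31 = 97.96 kWh
Cost = 97.96 × £0.41 + 97.96 × £0.32 = £40.1636 + £31.3472 = £71.51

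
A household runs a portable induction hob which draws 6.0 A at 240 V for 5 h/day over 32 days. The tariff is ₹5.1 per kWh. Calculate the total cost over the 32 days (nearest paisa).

₹1175.04

Power = 6.0 A × 240 V = 1440 W = 1.44 kW
Runtime = 5 h/day × 32 days = 160 h
Energy = 1.44 kW × 160 h = 230.4 kWh
Cost = 230.4 kWh × ₹5.1/kWh = ₹1175.04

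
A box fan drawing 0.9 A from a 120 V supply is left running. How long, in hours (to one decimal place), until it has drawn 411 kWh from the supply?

Power = 0.9 A × 120 V = 108 W = 0.108 kW
Hours = 411 kWh ÷ 0.108 kW = 3805.6 h

3805.6 h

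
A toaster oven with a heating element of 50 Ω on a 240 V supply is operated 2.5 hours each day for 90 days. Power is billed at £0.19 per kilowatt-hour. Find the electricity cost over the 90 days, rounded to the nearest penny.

£49.25

Power = V²/R = 240²/50 = 1152 W = 1.152 kW
Runtime = 2.5 h/day × 90 days = 225 h
Energy = 1.152 kW × 225 h = 259.2 kWh
Cost = 259.2 kWh × £0.19/kWh = £49.25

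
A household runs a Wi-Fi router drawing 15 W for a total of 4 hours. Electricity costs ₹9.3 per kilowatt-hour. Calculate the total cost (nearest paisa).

Energy = 0.015 kW × 4 h = 0.06 kWh
Cost = 0.06 kWh × ₹9.3/kWh = ₹0.56

₹0.56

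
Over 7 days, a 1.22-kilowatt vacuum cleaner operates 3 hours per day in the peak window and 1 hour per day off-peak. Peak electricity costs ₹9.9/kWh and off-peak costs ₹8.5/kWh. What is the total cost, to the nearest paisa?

₹326.23

Peak energy = 1.22 kW × 3 h × 7 = 25.62 kWh
Off-peak energy = 1.22 kW × 1 h × 7 = 8.54 kWh
Cost = 25.62 × ₹9.9 + 8.54 × ₹8.5 = ₹253.638 + ₹72.59 = ₹326.23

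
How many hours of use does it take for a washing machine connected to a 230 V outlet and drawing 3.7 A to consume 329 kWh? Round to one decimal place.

Power = 3.7 A × 230 V = 851 W = 0.851 kW
Hours = 329 kWh ÷ 0.851 kW = 386.6 h

386.6 h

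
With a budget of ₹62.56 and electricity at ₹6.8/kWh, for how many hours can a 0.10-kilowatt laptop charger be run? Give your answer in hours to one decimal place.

92.0 h

Energy available = ₹62.56 ÷ ₹6.8/kWh = 9.2 kWh
Hours = 9.2 kWh ÷ 0.1 kW = 92.0 h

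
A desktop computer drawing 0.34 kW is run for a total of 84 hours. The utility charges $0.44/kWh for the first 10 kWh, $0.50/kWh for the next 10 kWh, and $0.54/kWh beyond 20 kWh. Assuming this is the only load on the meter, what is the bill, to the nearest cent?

$14.02

Energy = 0.34 kW × 84 h = 28.56 kWh
Tier 1 (0–10 kWh): 10 × $0.44 = $4.4
Tier 2 (10–20 kWh): 10 × $0.50 = $5
Above 20 kWh: 8.56 × $0.54 = $4.6224
Bill = $14.02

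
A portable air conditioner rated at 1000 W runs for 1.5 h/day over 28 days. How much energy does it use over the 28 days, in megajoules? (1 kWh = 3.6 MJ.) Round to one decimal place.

151.2 MJ

Runtime = 1.5 h/day × 28 days = 42 h
Energy = 1 kW × 42 h = 42 kWh
= 42 × 3.6 MJ = 151.2 MJ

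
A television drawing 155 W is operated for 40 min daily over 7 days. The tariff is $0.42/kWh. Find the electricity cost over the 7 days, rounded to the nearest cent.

$0.30

Runtime = 40 min × 7 = 280 min = 4.666666… h
Energy = 0.155 kW × 4.666666… h = 0.723333… kWh
Cost = 0.723333… kWh × $0.42/kWh = $0.30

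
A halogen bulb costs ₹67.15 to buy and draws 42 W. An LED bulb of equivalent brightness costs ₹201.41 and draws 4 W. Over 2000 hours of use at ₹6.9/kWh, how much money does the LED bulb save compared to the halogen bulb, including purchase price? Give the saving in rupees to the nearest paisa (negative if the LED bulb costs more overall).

halogen bulb: ₹67.15 + (42/1000) kW × 2000 h × ₹6.9 = ₹67.15 + ₹579.6 = ₹646.75
LED bulb: ₹201.41 + (4/1000) kW × 2000 h × ₹6.9 = ₹201.41 + ₹55.2 = ₹256.61
Saving = ₹646.75 − ₹256.61 = ₹390.14

₹390.14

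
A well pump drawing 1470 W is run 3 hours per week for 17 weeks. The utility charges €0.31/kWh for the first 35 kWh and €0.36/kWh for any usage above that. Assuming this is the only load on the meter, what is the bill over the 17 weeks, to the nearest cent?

Runtime = 3 h/week × 17 weeks = 51 h
Energy = 1.47 kW × 51 h = 74.97 kWh
Tier 1 (0–35 kWh): 35 × €0.31 = €10.85
Above 35 kWh: 39.97 × €0.36 = €14.3892
Bill = €25.24

€25.24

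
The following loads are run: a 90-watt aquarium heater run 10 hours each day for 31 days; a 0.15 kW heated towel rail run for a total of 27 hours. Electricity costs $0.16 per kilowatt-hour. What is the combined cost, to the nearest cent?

aquarium heater: Runtime = 10 h/day × 31 days = 310 h
aquarium heater: 0.09 kW × 310 h = 27.9 kWh
heated towel rail: 0.15 kW × 27 h = 4.05 kWh
Total energy = 31.95 kWh
Cost = 31.95 × $0.16 = $5.11

$5.11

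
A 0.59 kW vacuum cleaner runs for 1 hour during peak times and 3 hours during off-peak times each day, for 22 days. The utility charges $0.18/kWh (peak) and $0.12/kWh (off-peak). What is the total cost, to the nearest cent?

$7.01

Peak energy = 0.59 kW × 1 h × 22 = 12.98 kWh
Off-peak energy = 0.59 kW × 3 h × 22 = 38.94 kWh
Cost = 12.98 × $0.18 + 38.94 × $0.12 = $2.3364 + $4.6728 = $7.01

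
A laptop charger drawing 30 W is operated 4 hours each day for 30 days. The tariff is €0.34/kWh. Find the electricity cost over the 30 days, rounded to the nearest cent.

€1.22

Runtime = 4 h/day × 30 days = 120 h
Energy = 0.03 kW × 120 h = 3.6 kWh
Cost = 3.6 kWh × €0.34/kWh = €1.22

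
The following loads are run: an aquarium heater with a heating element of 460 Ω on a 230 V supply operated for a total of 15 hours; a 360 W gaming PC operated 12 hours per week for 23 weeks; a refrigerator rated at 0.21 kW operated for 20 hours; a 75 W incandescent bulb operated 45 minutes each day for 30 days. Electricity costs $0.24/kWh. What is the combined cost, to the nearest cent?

aquarium heater: Power = V²/R = 230²/460 = 115 W = 0.115 kW
aquarium heater: 0.115 kW × 15 h = 1.725 kWh
gaming PC: Runtime = 12 h/week × 23 weeks = 276 h
gaming PC: 0.36 kW × 276 h = 99.36 kWh
refrigerator: 0.21 kW × 20 h = 4.2 kWh
incandescent bulb: Runtime = 45 min × 30 = 1350 min = 22.5 h
incandescent bulb: 0.075 kW × 22.5 h = 1.6875 kWh
Total energy = 106.9725 kWh
Cost = 106.9725 × $0.24 = $25.67

$25.67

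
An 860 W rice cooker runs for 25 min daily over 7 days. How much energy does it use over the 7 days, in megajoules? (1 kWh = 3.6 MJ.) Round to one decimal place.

9.0 MJ

Runtime = 25 min × 7 = 175 min = 2.916666… h
Energy = 0.86 kW × 2.916666… h = 2.508333… kWh
= 2.508333… × 3.6 MJ = 9.0 MJ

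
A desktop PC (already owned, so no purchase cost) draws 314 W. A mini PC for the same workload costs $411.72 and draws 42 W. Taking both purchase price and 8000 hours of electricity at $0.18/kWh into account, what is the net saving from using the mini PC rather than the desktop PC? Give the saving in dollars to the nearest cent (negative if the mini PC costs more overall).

-$20.04

desktop PC: $0.00 + (314/1000) kW × 8000 h × $0.18 = $0.00 + $452.16 = $452.16
mini PC: $411.72 + (42/1000) kW × 8000 h × $0.18 = $411.72 + $60.48 = $472.2
Saving = $452.16 − $472.2 = −$20.04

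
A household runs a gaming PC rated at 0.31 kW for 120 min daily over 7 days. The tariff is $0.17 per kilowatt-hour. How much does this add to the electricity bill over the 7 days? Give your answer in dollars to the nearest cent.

Runtime = 120 min × 7 = 840 min = 14 h
Energy = 0.31 kW × 14 h = 4.34 kWh
Cost = 4.34 kWh × $0.17/kWh = $0.74

$0.74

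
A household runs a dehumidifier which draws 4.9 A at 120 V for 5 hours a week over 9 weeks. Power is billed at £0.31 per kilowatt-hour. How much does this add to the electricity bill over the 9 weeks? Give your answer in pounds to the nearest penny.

£8.20

Power = 4.9 A × 120 V = 588 W = 0.588 kW
Runtime = 5 h/week × 9 weeks = 45 h
Energy = 0.588 kW × 45 h = 26.46 kWh
Cost = 26.46 kWh × £0.31/kWh = £8.20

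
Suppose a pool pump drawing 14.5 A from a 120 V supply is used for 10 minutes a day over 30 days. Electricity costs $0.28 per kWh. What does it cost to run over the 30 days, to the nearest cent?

Power = 14.5 A × 120 V = 1740 W = 1.74 kW
Runtime = 10 min × 30 = 300 min = 5 h
Energy = 1.74 kW × 5 h = 8.7 kWh
Cost = 8.7 kWh × $0.28/kWh = $2.44

$2.44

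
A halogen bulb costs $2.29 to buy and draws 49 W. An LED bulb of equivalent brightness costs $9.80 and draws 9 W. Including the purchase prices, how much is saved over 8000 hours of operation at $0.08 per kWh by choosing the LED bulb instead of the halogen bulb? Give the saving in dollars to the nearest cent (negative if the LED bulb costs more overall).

halogen bulb: $2.29 + (49/1000) kW × 8000 h × $0.08 = $2.29 + $31.36 = $33.65
LED bulb: $9.80 + (9/1000) kW × 8000 h × $0.08 = $9.80 + $5.76 = $15.56
Saving = $33.65 − $15.56 = $18.09

$18.09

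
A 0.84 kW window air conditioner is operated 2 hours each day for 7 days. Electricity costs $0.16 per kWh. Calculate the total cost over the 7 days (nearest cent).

Runtime = 2 h/day × 7 days = 14 h
Energy = 0.84 kW × 14 h = 11.76 kWh
Cost = 11.76 kWh × $0.16/kWh = $1.88

$1.88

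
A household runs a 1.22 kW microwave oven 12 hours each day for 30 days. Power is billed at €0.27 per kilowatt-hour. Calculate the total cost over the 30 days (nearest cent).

€118.58

Runtime = 12 h/day × 30 days = 360 h
Energy = 1.22 kW × 360 h = 439.2 kWh
Cost = 439.2 kWh × €0.27/kWh = €118.58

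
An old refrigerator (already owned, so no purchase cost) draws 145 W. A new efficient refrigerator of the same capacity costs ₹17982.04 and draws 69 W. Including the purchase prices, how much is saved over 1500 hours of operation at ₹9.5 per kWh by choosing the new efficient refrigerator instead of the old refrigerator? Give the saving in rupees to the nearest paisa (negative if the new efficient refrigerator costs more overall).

old refrigerator: ₹0.00 + (145/1000) kW × 1500 h × ₹9.5 = ₹0.00 + ₹2066.25 = ₹2066.25
new efficient refrigerator: ₹17982.04 + (69/1000) kW × 1500 h × ₹9.5 = ₹17982.04 + ₹983.25 = ₹18965.29
Saving = ₹2066.25 − ₹18965.29 = −₹16899.04

-₹16899.04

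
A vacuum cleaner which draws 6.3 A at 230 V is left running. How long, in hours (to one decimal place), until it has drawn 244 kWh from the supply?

168.4 h

Power = 6.3 A × 230 V = 1449 W = 1.449 kW
Hours = 244 kWh ÷ 1.449 kW = 168.4 h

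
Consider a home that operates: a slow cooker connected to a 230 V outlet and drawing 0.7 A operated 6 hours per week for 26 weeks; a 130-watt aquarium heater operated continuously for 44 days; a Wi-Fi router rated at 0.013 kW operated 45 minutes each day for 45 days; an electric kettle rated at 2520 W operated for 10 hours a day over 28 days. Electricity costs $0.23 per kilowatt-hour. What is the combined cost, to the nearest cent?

$199.74

slow cooker: Power = 0.7 A × 230 V = 161 W = 0.161 kW
slow cooker: Runtime = 6 h/week × 26 weeks = 156 h
slow cooker: 0.161 kW × 156 h = 25.116 kWh
aquarium heater: Runtime = 24 h × 44 = 1056 h
aquarium heater: 0.13 kW × 1056 h = 137.28 kWh
Wi-Fi router: Runtime = 45 min × 45 = 2025 min = 33.75 h
Wi-Fi router: 0.013 kW × 33.75 h = 0.43875 kWh
electric kettle: Runtime = 10 h/day × 28 days = 280 h
electric kettle: 2.52 kW × 280 h = 705.6 kWh
Total energy = 868.43475 kWh
Cost = 868.43475 × $0.23 = $199.74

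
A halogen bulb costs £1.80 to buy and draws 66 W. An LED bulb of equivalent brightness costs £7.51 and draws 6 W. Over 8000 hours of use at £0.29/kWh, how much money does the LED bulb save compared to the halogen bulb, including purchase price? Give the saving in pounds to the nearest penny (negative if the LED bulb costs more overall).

£133.49

halogen bulb: £1.80 + (66/1000) kW × 8000 h × £0.29 = £1.80 + £153.12 = £154.92
LED bulb: £7.51 + (6/1000) kW × 8000 h × £0.29 = £7.51 + £13.92 = £21.43
Saving = £154.92 − £21.43 = £133.49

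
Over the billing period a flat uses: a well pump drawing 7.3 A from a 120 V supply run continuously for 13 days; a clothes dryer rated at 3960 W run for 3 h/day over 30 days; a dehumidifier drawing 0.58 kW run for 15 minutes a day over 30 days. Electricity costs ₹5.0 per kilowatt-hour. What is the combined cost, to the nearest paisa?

well pump: Power = 7.3 A × 120 V = 876 W = 0.876 kW
well pump: Runtime = 24 h × 13 = 312 h
well pump: 0.876 kW × 312 h = 273.312 kWh
clothes dryer: Runtime = 3 h/day × 30 days = 90 h
clothes dryer: 3.96 kW × 90 h = 356.4 kWh
dehumidifier: Runtime = 15 min × 30 = 450 min = 7.5 h
dehumidifier: 0.58 kW × 7.5 h = 4.35 kWh
Total energy = 634.062 kWh
Cost = 634.062 × ₹5.0 = ₹3170.31

₹3170.31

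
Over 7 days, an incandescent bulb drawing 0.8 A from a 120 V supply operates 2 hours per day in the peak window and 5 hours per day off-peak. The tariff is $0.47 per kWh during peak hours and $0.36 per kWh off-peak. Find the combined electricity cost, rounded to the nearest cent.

$1.84

Power = 0.8 A × 120 V = 96 W = 0.096 kW
Peak energy = 0.096 kW × 2 h × 7 = 1.344 kWh
Off-peak energy = 0.096 kW × 5 h × 7 = 3.36 kWh
Cost = 1.344 × $0.47 + 3.36 × $0.36 = $0.63168 + $1.2096 = $1.84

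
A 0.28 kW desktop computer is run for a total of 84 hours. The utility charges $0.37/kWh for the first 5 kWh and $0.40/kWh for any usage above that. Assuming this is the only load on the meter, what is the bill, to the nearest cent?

$9.26

Energy = 0.28 kW × 84 h = 23.52 kWh
Tier 1 (0–5 kWh): 5 × $0.37 = $1.85
Above 5 kWh: 18.52 × $0.40 = $7.408
Bill = $9.26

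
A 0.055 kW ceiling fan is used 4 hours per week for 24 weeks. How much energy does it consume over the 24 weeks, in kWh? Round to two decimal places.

Runtime = 4 h/week × 24 weeks = 96 h
Energy = 0.055 kW × 96 h = 5.28 kWh

5.28 kWh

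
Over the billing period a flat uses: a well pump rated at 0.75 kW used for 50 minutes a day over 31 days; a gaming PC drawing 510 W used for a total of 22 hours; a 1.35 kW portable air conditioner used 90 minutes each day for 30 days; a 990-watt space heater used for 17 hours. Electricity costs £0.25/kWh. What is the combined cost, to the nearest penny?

£27.04

well pump: Runtime = 50 min × 31 = 1550 min = 25.833333… h
well pump: 0.75 kW × 25.833333… h = 19.375 kWh
gaming PC: 0.51 kW × 22 h = 11.22 kWh
portable air conditioner: Runtime = 90 min × 30 = 2700 min = 45 h
portable air conditioner: 1.35 kW × 45 h = 60.75 kWh
space heater: 0.99 kW × 17 h = 16.83 kWh
Total energy = 108.175 kWh
Cost = 108.175 × £0.25 = £27.04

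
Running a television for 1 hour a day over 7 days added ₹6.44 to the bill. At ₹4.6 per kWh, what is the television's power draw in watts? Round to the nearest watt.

Energy = ₹6.44 ÷ ₹4.6/kWh = 1.4 kWh
Runtime = 1 h/day × 7 days = 7 h
Power = 1.4 kWh ÷ 7 h = 0.2 kW = 200 W

200 W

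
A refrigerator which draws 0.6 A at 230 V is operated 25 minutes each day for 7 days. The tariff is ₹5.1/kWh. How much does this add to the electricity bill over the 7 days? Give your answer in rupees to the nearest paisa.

Power = 0.6 A × 230 V = 138 W = 0.138 kW
Runtime = 25 min × 7 = 175 min = 2.916666… h
Energy = 0.138 kW × 2.916666… h = 0.4025 kWh
Cost = 0.4025 kWh × ₹5.1/kWh = ₹2.05

₹2.05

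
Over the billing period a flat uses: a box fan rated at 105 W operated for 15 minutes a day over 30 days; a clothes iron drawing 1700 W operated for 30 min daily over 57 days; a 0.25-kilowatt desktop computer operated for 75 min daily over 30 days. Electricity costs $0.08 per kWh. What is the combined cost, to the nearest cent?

$4.69

box fan: Runtime = 15 min × 30 = 450 min = 7.5 h
box fan: 0.105 kW × 7.5 h = 0.7875 kWh
clothes iron: Runtime = 30 min × 57 = 1710 min = 28.5 h
clothes iron: 1.7 kW × 28.5 h = 48.45 kWh
desktop computer: Runtime = 75 min × 30 = 2250 min = 37.5 h
desktop computer: 0.25 kW × 37.5 h = 9.375 kWh
Total energy = 58.6125 kWh
Cost = 58.6125 × $0.08 = $4.69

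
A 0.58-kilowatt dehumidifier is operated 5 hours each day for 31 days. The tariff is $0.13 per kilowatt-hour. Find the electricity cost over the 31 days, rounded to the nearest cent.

$11.69

Runtime = 5 h/day × 31 days = 155 h
Energy = 0.58 kW × 155 h = 89.9 kWh
Cost = 89.9 kWh × $0.13/kWh = $11.69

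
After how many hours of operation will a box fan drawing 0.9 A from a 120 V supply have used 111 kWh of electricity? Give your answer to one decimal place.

1027.8 h

Power = 0.9 A × 120 V = 108 W = 0.108 kW
Hours = 111 kWh ÷ 0.108 kW = 1027.8 h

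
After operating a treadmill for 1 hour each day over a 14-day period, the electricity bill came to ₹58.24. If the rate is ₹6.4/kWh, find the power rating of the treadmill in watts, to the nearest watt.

Energy = ₹58.24 ÷ ₹6.4/kWh = 9.1 kWh
Runtime = 1 h/day × 14 days = 14 h
Power = 9.1 kWh ÷ 14 h = 0.65 kW = 650 W

650 W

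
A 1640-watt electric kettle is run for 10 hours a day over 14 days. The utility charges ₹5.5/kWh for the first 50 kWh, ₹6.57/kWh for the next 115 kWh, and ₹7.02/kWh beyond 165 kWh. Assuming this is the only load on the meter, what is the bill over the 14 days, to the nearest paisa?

₹1484.04

Runtime = 10 h/day × 14 days = 140 h
Energy = 1.64 kW × 140 h = 229.6 kWh
Tier 1 (0–50 kWh): 50 × ₹5.5 = ₹275
Tier 2 (50–165 kWh): 115 × ₹6.57 = ₹755.55
Above 165 kWh: 64.6 × ₹7.02 = ₹453.492
Bill = ₹1484.04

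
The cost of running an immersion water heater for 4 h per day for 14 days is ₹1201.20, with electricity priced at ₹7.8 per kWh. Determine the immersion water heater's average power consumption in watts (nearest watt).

Energy = ₹1201.20 ÷ ₹7.8/kWh = 154 kWh
Runtime = 4 h/day × 14 days = 56 h
Power = 154 kWh ÷ 56 h = 2.75 kW = 2750 W

2750 W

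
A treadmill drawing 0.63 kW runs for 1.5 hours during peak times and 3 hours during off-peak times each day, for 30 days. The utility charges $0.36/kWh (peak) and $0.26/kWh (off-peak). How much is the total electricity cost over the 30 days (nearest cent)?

Peak energy = 0.63 kW × 1.5 h × 30 = 28.35 kWh
Off-peak energy = 0.63 kW × 3 h × 30 = 56.7 kWh
Cost = 28.35 × $0.36 + 56.7 × $0.26 = $10.206 + $14.742 = $24.95

$24.95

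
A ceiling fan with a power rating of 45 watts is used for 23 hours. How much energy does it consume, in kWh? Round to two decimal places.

1.04 kWh

Energy = 0.045 kW × 23 h = 1.035 kWh ≈ 1.04 kWh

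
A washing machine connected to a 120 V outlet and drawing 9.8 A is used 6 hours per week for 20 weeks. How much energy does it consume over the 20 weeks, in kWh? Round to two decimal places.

Power = 9.8 A × 120 V = 1176 W = 1.176 kW
Runtime = 6 h/week × 20 weeks = 120 h
Energy = 1.176 kW × 120 h = 141.12 kWh

141.12 kWh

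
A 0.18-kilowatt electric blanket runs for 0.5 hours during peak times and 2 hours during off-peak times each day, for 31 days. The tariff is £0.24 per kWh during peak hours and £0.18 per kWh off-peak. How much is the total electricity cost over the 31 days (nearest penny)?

Peak energy = 0.18 kW × 0.5 h × 31 = 2.79 kWh
Off-peak energy = 0.18 kW × 2 h × 31 = 11.16 kWh
Cost = 2.79 × £0.24 + 11.16 × £0.18 = £0.6696 + £2.0088 = £2.68

£2.68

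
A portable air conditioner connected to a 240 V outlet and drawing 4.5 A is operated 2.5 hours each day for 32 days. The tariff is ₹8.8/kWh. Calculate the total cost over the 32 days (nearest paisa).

₹760.32

Power = 4.5 A × 240 V = 1080 W = 1.08 kW
Runtime = 2.5 h/day × 32 days = 80 h
Energy = 1.08 kW × 80 h = 86.4 kWh
Cost = 86.4 kWh × ₹8.8/kWh = ₹760.32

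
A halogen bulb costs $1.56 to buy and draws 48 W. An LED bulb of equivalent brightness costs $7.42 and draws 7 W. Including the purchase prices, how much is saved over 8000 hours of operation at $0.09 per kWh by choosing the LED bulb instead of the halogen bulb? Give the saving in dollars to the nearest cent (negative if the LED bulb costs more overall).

halogen bulb: $1.56 + (48/1000) kW × 8000 h × $0.09 = $1.56 + $34.56 = $36.12
LED bulb: $7.42 + (7/1000) kW × 8000 h × $0.09 = $7.42 + $5.04 = $12.46
Saving = $36.12 − $12.46 = $23.66

$23.66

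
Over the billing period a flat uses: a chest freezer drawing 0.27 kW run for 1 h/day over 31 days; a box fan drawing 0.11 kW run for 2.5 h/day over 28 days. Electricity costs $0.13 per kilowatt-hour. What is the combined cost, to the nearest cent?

$2.09

chest freezer: Runtime = 1 h/day × 31 days = 31 h
chest freezer: 0.27 kW × 31 h = 8.37 kWh
box fan: Runtime = 2.5 h/day × 28 days = 70 h
box fan: 0.11 kW × 70 h = 7.7 kWh
Total energy = 16.07 kWh
Cost = 16.07 × $0.13 = $2.09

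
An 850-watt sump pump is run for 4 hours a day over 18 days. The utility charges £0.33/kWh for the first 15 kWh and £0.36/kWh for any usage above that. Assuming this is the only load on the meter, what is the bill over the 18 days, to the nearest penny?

Runtime = 4 h/day × 18 days = 72 h
Energy = 0.85 kW × 72 h = 61.2 kWh
Tier 1 (0–15 kWh): 15 × £0.33 = £4.95
Above 15 kWh: 46.2 × £0.36 = £16.632
Bill = £21.58

£21.58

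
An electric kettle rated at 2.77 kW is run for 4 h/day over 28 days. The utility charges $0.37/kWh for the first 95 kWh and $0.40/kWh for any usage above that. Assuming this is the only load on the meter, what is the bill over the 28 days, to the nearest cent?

Runtime = 4 h/day × 28 days = 112 h
Energy = 2.77 kW × 112 h = 310.24 kWh
Tier 1 (0–95 kWh): 95 × $0.37 = $35.15
Above 95 kWh: 215.24 × $0.40 = $86.096
Bill = $121.25

$121.25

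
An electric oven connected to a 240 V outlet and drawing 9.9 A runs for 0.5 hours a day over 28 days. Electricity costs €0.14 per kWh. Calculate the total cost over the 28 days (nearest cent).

€4.66

Power = 9.9 A × 240 V = 2376 W = 2.376 kW
Runtime = 0.5 h/day × 28 days = 14 h
Energy = 2.376 kW × 14 h = 33.264 kWh
Cost = 33.264 kWh × €0.14/kWh = €4.66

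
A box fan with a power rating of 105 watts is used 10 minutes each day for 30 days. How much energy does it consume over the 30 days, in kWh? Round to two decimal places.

Runtime = 10 min × 30 = 300 min = 5 h
Energy = 0.105 kW × 5 h = 0.525 kWh ≈ 0.53 kWh

0.53 kWh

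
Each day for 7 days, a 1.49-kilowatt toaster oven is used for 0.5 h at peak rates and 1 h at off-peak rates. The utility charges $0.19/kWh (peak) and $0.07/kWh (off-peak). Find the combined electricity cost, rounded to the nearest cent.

$1.72

Peak energy = 1.49 kW × 0.5 h × 7 = 5.215 kWh
Off-peak energy = 1.49 kW × 1 h × 7 = 10.43 kWh
Cost = 5.215 × $0.19 + 10.43 × $0.07 = $0.99085 + $0.7301 = $1.72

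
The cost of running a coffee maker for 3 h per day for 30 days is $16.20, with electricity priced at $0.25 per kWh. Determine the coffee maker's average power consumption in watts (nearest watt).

Energy = $16.20 ÷ $0.25/kWh = 64.8 kWh
Runtime = 3 h/day × 30 days = 90 h
Power = 64.8 kWh ÷ 90 h = 0.72 kW = 720 W

720 W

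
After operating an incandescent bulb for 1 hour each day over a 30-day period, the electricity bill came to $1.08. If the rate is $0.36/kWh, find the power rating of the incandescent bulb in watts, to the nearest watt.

100 W

Energy = $1.08 ÷ $0.36/kWh = 3 kWh
Runtime = 1 h/day × 30 days = 30 h
Power = 3 kWh ÷ 30 h = 0.1 kW = 100 W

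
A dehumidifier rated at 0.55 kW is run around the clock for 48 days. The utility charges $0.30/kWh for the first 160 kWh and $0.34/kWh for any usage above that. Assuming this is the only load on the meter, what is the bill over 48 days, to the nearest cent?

Runtime = 24 h × 48 = 1152 h
Energy = 0.55 kW × 1152 h = 633.6 kWh
Tier 1 (0–160 kWh): 160 × $0.30 = $48
Above 160 kWh: 473.6 × $0.34 = $161.024
Bill = $209.02

$209.02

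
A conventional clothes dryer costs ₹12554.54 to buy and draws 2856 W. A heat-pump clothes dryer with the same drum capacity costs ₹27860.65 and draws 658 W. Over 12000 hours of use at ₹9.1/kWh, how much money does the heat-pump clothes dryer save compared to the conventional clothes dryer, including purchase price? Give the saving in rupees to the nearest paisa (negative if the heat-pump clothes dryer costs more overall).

conventional clothes dryer: ₹12554.54 + (2856/1000) kW × 12000 h × ₹9.1 = ₹12554.54 + ₹311875.2 = ₹324429.74
heat-pump clothes dryer: ₹27860.65 + (658/1000) kW × 12000 h × ₹9.1 = ₹27860.65 + ₹71853.6 = ₹99714.25
Saving = ₹324429.74 − ₹99714.25 = ₹224715.49

₹224715.49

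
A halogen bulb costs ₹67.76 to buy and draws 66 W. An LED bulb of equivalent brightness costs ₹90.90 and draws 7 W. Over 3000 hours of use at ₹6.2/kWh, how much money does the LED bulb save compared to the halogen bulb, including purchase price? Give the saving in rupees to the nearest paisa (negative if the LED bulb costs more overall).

₹1074.26

halogen bulb: ₹67.76 + (66/1000) kW × 3000 h × ₹6.2 = ₹67.76 + ₹1227.6 = ₹1295.36
LED bulb: ₹90.90 + (7/1000) kW × 3000 h × ₹6.2 = ₹90.90 + ₹130.2 = ₹221.1
Saving = ₹1295.36 − ₹221.1 = ₹1074.26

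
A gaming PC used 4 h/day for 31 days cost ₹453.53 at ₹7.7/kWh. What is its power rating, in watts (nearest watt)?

Energy = ₹453.53 ÷ ₹7.7/kWh = 58.9 kWh
Runtime = 4 h/day × 31 days = 124 h
Power = 58.9 kWh ÷ 124 h = 0.475 kW = 475 W

475 W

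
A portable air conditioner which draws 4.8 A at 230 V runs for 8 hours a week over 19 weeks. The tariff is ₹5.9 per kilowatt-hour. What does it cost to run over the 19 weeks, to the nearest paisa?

Power = 4.8 A × 230 V = 1104 W = 1.104 kW
Runtime = 8 h/week × 19 weeks = 152 h
Energy = 1.104 kW × 152 h = 167.808 kWh
Cost = 167.808 kWh × ₹5.9/kWh = ₹990.07

₹990.07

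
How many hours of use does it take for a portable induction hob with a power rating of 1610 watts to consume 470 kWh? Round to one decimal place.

291.9 h

Hours = 470 kWh ÷ 1.61 kW = 291.9 h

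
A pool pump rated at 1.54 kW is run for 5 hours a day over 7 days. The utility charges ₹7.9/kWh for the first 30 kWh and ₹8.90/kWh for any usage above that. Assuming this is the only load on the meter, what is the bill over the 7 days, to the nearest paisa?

₹449.71

Runtime = 5 h/day × 7 days = 35 h
Energy = 1.54 kW × 35 h = 53.9 kWh
Tier 1 (0–30 kWh): 30 × ₹7.9 = ₹237
Above 30 kWh: 23.9 × ₹8.90 = ₹212.71
Bill = ₹449.71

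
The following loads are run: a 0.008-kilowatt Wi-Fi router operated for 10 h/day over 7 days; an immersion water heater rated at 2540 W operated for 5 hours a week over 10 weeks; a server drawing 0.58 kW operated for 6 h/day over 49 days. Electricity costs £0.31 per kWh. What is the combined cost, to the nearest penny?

£92.40

Wi-Fi router: Runtime = 10 h/day × 7 days = 70 h
Wi-Fi router: 0.008 kW × 70 h = 0.56 kWh
immersion water heater: Runtime = 5 h/week × 10 weeks = 50 h
immersion water heater: 2.54 kW × 50 h = 127 kWh
server: Runtime = 6 h/day × 49 days = 294 h
server: 0.58 kW × 294 h = 170.52 kWh
Total energy = 298.08 kWh
Cost = 298.08 × £0.31 = £92.40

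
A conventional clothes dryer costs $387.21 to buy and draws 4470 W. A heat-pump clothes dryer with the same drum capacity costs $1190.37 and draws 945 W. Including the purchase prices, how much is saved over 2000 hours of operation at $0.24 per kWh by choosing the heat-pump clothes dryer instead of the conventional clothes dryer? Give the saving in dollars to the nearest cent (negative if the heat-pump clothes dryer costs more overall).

conventional clothes dryer: $387.21 + (4470/1000) kW × 2000 h × $0.24 = $387.21 + $2145.6 = $2532.81
heat-pump clothes dryer: $1190.37 + (945/1000) kW × 2000 h × $0.24 = $1190.37 + $453.6 = $1643.97
Saving = $2532.81 − $1643.97 = $888.84

$888.84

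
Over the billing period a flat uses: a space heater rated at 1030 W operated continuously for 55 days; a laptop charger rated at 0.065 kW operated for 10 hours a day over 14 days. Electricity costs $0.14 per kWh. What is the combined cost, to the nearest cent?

space heater: Runtime = 24 h × 55 = 1320 h
space heater: 1.03 kW × 1320 h = 1359.6 kWh
laptop charger: Runtime = 10 h/day × 14 days = 140 h
laptop charger: 0.065 kW × 140 h = 9.1 kWh
Total energy = 1368.7 kWh
Cost = 1368.7 × $0.14 = $191.62

$191.62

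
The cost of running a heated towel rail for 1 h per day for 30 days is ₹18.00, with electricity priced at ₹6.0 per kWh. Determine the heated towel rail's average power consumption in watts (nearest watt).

Energy = ₹18.00 ÷ ₹6.0/kWh = 3 kWh
Runtime = 1 h/day × 30 days = 30 h
Power = 3 kWh ÷ 30 h = 0.1 kW = 100 W

100 W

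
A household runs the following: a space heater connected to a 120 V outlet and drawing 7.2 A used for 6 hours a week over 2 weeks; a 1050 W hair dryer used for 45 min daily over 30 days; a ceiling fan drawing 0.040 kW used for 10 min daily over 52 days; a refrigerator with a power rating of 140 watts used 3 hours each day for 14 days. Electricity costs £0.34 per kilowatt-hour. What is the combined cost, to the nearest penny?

£13.67

space heater: Power = 7.2 A × 120 V = 864 W = 0.864 kW
space heater: Runtime = 6 h/week × 2 weeks = 12 h
space heater: 0.864 kW × 12 h = 10.368 kWh
hair dryer: Runtime = 45 min × 30 = 1350 min = 22.5 h
hair dryer: 1.05 kW × 22.5 h = 23.625 kWh
ceiling fan: Runtime = 10 min × 52 = 520 min = 8.666666… h
ceiling fan: 0.04 kW × 8.666666… h = 0.346666… kWh
refrigerator: Runtime = 3 h/day × 14 days = 42 h
refrigerator: 0.14 kW × 42 h = 5.88 kWh
Total energy = 40.219666… kWh
Cost = 40.219666… × £0.34 = £13.67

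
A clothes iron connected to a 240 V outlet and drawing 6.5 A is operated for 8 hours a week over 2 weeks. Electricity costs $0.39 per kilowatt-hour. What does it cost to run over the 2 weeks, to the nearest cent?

$9.73

Power = 6.5 A × 240 V = 1560 W = 1.56 kW
Runtime = 8 h/week × 2 weeks = 16 h
Energy = 1.56 kW × 16 h = 24.96 kWh
Cost = 24.96 kWh × $0.39/kWh = $9.73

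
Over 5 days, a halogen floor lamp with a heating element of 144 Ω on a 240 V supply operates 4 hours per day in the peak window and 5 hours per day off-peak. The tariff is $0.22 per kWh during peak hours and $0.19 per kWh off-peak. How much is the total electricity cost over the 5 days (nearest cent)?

$3.66

Power = V²/R = 240²/144 = 400 W = 0.4 kW
Peak energy = 0.4 kW × 4 h × 5 = 8 kWh
Off-peak energy = 0.4 kW × 5 h × 5 = 10 kWh
Cost = 8 × $0.22 + 10 × $0.19 = $1.76 + $1.9 = $3.66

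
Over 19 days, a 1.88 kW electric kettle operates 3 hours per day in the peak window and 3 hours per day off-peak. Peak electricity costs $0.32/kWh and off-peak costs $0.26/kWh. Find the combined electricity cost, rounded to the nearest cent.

$62.15

Peak energy = 1.88 kW × 3 h × 19 = 107.16 kWh
Off-peak energy = 1.88 kW × 3 h × 19 = 107.16 kWh
Cost = 107.16 × $0.32 + 107.16 × $0.26 = $34.2912 + $27.8616 = $62.15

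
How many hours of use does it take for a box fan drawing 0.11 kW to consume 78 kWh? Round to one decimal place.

709.1 h

Hours = 78 kWh ÷ 0.11 kW = 709.1 h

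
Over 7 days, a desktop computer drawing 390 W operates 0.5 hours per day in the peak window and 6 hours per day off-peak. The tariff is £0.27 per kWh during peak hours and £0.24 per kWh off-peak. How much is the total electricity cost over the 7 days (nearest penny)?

Peak energy = 0.39 kW × 0.5 h × 7 = 1.365 kWh
Off-peak energy = 0.39 kW × 6 h × 7 = 16.38 kWh
Cost = 1.365 × £0.27 + 16.38 × £0.24 = £0.36855 + £3.9312 = £4.30

£4.30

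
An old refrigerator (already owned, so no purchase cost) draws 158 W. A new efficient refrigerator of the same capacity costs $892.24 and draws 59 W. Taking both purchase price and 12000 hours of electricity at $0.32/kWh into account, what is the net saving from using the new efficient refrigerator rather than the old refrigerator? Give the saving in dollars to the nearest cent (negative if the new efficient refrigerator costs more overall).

-$512.08

old refrigerator: $0.00 + (158/1000) kW × 12000 h × $0.32 = $0.00 + $606.72 = $606.72
new efficient refrigerator: $892.24 + (59/1000) kW × 12000 h × $0.32 = $892.24 + $226.56 = $1118.8
Saving = $606.72 − $1118.8 = −$512.08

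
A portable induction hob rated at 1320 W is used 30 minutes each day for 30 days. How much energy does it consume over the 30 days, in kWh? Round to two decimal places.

Runtime = 30 min × 30 = 900 min = 15 h
Energy = 1.32 kW × 15 h = 19.8 kWh

19.80 kWh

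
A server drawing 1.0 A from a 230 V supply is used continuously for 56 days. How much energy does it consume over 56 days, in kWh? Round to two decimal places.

309.12 kWh

Power = 1.0 A × 230 V = 230 W = 0.23 kW
Runtime = 24 h × 56 = 1344 h
Energy = 0.23 kW × 1344 h = 309.12 kWh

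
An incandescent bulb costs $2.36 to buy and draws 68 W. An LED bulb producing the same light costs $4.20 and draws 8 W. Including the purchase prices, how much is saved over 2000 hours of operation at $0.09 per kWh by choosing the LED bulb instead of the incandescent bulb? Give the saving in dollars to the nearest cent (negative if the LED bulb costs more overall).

incandescent bulb: $2.36 + (68/1000) kW × 2000 h × $0.09 = $2.36 + $12.24 = $14.6
LED bulb: $4.20 + (8/1000) kW × 2000 h × $0.09 = $4.20 + $1.44 = $5.64
Saving = $14.6 − $5.64 = $8.96

$8.96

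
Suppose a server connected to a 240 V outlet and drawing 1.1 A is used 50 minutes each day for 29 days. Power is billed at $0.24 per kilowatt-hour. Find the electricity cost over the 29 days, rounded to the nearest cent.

$1.53

Power = 1.1 A × 240 V = 264 W = 0.264 kW
Runtime = 50 min × 29 = 1450 min = 24.166666… h
Energy = 0.264 kW × 24.166666… h = 6.38 kWh
Cost = 6.38 kWh × $0.24/kWh = $1.53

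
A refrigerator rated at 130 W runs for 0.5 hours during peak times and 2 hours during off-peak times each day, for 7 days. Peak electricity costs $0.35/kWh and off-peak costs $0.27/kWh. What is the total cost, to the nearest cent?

Peak energy = 0.13 kW × 0.5 h × 7 = 0.455 kWh
Off-peak energy = 0.13 kW × 2 h × 7 = 1.82 kWh
Cost = 0.455 × $0.35 + 1.82 × $0.27 = $0.15925 + $0.4914 = $0.65

$0.65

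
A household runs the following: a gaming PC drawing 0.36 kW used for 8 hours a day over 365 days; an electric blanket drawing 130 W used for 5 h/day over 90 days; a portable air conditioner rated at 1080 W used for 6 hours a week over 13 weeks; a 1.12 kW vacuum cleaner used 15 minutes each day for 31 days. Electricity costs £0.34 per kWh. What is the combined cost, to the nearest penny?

£408.89

gaming PC: Runtime = 8 h/day × 365 days = 2920 h
gaming PC: 0.36 kW × 2920 h = 1051.2 kWh
electric blanket: Runtime = 5 h/day × 90 days = 450 h
electric blanket: 0.13 kW × 450 h = 58.5 kWh
portable air conditioner: Runtime = 6 h/week × 13 weeks = 78 h
portable air conditioner: 1.08 kW × 78 h = 84.24 kWh
vacuum cleaner: Runtime = 15 min × 31 = 465 min = 7.75 h
vacuum cleaner: 1.12 kW × 7.75 h = 8.68 kWh
Total energy = 1202.62 kWh
Cost = 1202.62 × £0.34 = £408.89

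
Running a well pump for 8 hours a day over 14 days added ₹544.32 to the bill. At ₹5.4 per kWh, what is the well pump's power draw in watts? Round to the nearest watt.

Energy = ₹544.32 ÷ ₹5.4/kWh = 100.8 kWh
Runtime = 8 h/day × 14 days = 112 h
Power = 100.8 kWh ÷ 112 h = 0.9 kW = 900 W

900 W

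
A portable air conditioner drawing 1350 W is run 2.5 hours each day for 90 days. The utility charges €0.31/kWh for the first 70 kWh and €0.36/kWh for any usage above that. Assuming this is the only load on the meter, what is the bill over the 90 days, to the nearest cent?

Runtime = 2.5 h/day × 90 days = 225 h
Energy = 1.35 kW × 225 h = 303.75 kWh
Tier 1 (0–70 kWh): 70 × €0.31 = €21.7
Above 70 kWh: 233.75 × €0.36 = €84.15
Bill = €105.85

€105.85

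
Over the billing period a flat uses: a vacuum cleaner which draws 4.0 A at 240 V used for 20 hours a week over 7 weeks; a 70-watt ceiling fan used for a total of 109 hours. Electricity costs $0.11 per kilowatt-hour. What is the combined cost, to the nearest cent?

$15.62

vacuum cleaner: Power = 4.0 A × 240 V = 960 W = 0.96 kW
vacuum cleaner: Runtime = 20 h/week × 7 weeks = 140 h
vacuum cleaner: 0.96 kW × 140 h = 134.4 kWh
ceiling fan: 0.07 kW × 109 h = 7.63 kWh
Total energy = 142.03 kWh
Cost = 142.03 × $0.11 = $15.62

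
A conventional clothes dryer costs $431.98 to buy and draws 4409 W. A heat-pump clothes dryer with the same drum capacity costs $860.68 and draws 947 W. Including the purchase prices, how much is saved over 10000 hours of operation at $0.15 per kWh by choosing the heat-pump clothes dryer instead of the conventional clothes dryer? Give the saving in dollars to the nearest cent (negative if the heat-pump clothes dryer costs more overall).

$4764.30

conventional clothes dryer: $431.98 + (4409/1000) kW × 10000 h × $0.15 = $431.98 + $6613.5 = $7045.48
heat-pump clothes dryer: $860.68 + (947/1000) kW × 10000 h × $0.15 = $860.68 + $1420.5 = $2281.18
Saving = $7045.48 − $2281.18 = $4764.3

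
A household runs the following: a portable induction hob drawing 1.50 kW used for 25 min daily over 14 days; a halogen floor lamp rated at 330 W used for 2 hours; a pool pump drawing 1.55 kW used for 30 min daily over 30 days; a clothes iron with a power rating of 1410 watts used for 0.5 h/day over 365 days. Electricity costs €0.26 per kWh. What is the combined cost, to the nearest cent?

portable induction hob: Runtime = 25 min × 14 = 350 min = 5.833333… h
portable induction hob: 1.5 kW × 5.833333… h = 8.75 kWh
halogen floor lamp: 0.33 kW × 2 h = 0.66 kWh
pool pump: Runtime = 30 min × 30 = 900 min = 15 h
pool pump: 1.55 kW × 15 h = 23.25 kWh
clothes iron: Runtime = 0.5 h/day × 365 days = 182.5 h
clothes iron: 1.41 kW × 182.5 h = 257.325 kWh
Total energy = 289.985 kWh
Cost = 289.985 × €0.26 = €75.40

€75.40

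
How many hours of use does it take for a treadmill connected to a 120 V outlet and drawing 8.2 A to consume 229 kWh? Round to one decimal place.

Power = 8.2 A × 120 V = 984 W = 0.984 kW
Hours = 229 kWh ÷ 0.984 kW = 232.7 h

232.7 h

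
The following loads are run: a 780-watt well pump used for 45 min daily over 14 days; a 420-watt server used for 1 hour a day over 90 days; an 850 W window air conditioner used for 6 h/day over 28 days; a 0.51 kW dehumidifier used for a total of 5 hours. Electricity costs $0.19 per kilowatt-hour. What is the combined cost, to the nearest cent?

$36.35

well pump: Runtime = 45 min × 14 = 630 min = 10.5 h
well pump: 0.78 kW × 10.5 h = 8.19 kWh
server: Runtime = 1 h/day × 90 days = 90 h
server: 0.42 kW × 90 h = 37.8 kWh
window air conditioner: Runtime = 6 h/day × 28 days = 168 h
window air conditioner: 0.85 kW × 168 h = 142.8 kWh
dehumidifier: 0.51 kW × 5 h = 2.55 kWh
Total energy = 191.34 kWh
Cost = 191.34 × $0.19 = $36.35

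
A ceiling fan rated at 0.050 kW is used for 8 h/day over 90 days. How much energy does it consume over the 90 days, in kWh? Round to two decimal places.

36.00 kWh

Runtime = 8 h/day × 90 days = 720 h
Energy = 0.05 kW × 720 h = 36 kWh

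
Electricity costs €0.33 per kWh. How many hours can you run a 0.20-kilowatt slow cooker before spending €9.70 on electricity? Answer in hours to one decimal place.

Energy available = €9.70 ÷ €0.33/kWh = 29.3939 kWh
Hours = 29.3939 kWh ÷ 0.2 kW = 147.0 h

147.0 h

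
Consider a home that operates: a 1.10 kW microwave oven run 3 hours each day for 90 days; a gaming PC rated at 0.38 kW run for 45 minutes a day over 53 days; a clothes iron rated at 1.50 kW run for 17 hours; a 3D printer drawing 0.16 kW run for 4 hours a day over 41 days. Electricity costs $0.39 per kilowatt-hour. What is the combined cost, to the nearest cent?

microwave oven: Runtime = 3 h/day × 90 days = 270 h
microwave oven: 1.1 kW × 270 h = 297 kWh
gaming PC: Runtime = 45 min × 53 = 2385 min = 39.75 h
gaming PC: 0.38 kW × 39.75 h = 15.105 kWh
clothes iron: 1.5 kW × 17 h = 25.5 kWh
3D printer: Runtime = 4 h/day × 41 days = 164 h
3D printer: 0.16 kW × 164 h = 26.24 kWh
Total energy = 363.845 kWh
Cost = 363.845 × $0.39 = $141.90

$141.90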